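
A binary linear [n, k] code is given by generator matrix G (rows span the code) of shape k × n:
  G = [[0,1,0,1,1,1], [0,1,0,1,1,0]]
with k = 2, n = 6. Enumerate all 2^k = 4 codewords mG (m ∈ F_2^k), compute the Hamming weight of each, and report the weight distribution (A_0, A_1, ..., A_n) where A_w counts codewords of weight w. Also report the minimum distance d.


Weight distribution: A_0 = 1, A_1 = 1, A_3 = 1, A_4 = 1. Minimum distance d = 1.

Enumerate all 2^2 = 4 messages m ∈ F_2^2.
For each, compute codeword c = mG in F_2^6, then tally its weight.
  m = 00 → c = 000000, weight = 0.
  m = 10 → c = 010111, weight = 4.
  m = 01 → c = 010110, weight = 3.
  m = 11 → c = 000001, weight = 1.
Tally weights:
  weight 0: 1 codewords.
  weight 1: 1 codewords.
  weight 3: 1 codewords.
  weight 4: 1 codewords.
Minimum distance d = smallest w > 0 with A_w > 0 = 1.
Sanity: Σ A_w = 4 = 2^2 = 4 ✓.


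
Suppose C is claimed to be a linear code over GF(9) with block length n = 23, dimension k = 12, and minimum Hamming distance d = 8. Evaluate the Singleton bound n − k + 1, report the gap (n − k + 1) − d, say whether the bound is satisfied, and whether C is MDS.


Singleton RHS = n − k + 1 = 12, slack = 4, bound satisfied, not MDS.

Singleton bound: d ≤ n − k + 1.
Here n = 23, k = 12, so n − k + 1 = 12.
Given d = 8, check d ≤ 12: YES.
Slack = (n − k + 1) − d = 4.
The code is NOT MDS (slack = 4 > 0).
Description: the claimed parameters are [23, 12, 8]_9; such a code would be non-MDS.


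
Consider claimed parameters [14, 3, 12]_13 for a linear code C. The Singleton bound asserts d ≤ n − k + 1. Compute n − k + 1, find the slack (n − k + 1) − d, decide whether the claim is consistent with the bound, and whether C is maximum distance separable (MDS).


Singleton RHS = n − k + 1 = 12, slack = 0, bound satisfied, MDS.

Singleton bound: d ≤ n − k + 1.
Here n = 14, k = 3, so n − k + 1 = 12.
Given d = 12, check d ≤ 12: YES.
Slack = (n − k + 1) − d = 0.
The code is MDS (slack = 0).
Description: the claimed parameters are [14, 3, 12]_13; such a code would be MDS (meets Singleton bound).


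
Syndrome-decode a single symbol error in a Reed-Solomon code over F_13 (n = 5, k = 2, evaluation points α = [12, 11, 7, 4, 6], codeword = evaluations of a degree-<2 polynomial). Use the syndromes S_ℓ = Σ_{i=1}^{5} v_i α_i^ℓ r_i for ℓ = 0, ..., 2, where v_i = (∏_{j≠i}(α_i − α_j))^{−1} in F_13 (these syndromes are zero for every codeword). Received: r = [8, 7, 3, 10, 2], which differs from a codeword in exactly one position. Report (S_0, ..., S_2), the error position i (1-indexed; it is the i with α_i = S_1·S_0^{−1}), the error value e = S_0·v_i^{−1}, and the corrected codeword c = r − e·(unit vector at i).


S = (8, 6, 11), error at position 4, error magnitude e = 10, c = [8, 7, 3, 0, 2].

Step 1: column multipliers v_i = (∏_{j≠i}(α_i − α_j))^{−1} mod 13.
  i = 1 (α = 12): (12−11)(12−7)(12−4)(12−6) = 1·5·8·6 = 240 ≡ 6, so v_1 = 6^{−1} = 11 (mod 13).
  i = 2 (α = 11): (11−12)(11−7)(11−4)(11−6) = (−1)·4·7·5 = −140 ≡ 3, so v_2 = 3^{−1} = 9 (mod 13).
  i = 3 (α = 7): (7−12)(7−11)(7−4)(7−6) = (−5)·(−4)·3·1 = 60 ≡ 8, so v_3 = 8^{−1} = 5 (mod 13).
  i = 4 (α = 4): (4−12)(4−11)(4−7)(4−6) = (−8)·(−7)·(−3)·(−2) = 336 ≡ 11, so v_4 = 11^{−1} = 6 (mod 13).
  i = 5 (α = 6): (6−12)(6−11)(6−7)(6−4) = (−6)·(−5)·(−1)·2 = −60 ≡ 5, so v_5 = 5^{−1} = 8 (mod 13).
  v = [11, 9, 5, 6, 8].
Step 2: syndromes of r = [8, 7, 3, 10, 2] (all sums mod 13).
  S_0 = Σ v_i r_i = 11·8 + 9·7 + 5·3 + 6·10 + 8·2 = 242 ≡ 8.
  S_1 = Σ v_i α_i r_i = 11·12·8 + 9·11·7 + 5·7·3 + 6·4·10 + 8·6·2 = 2190 ≡ 6.
  α_i^2 mod 13 = [1, 4, 10, 3, 10].
  S_2 = Σ v_i α_i^2 r_i = 11·1·8 + 9·4·7 + 5·10·3 + 6·3·10 + 8·10·2 = 830 ≡ 11.
  S = (8, 6, 11) ≠ 0, so r is not a codeword (an error is present).
Step 3: locate the error. For a single error e at position i, S_ℓ = v_i·e·α_i^ℓ, so α_err = S_1/S_0.
  S_0^{−1} = 8^{−1} = 5 (mod 13), so α_err = 6·5 = 30 ≡ 4 = α_4. Error position i = 4.
  Consistency check: S_2/S_1 = 11·11 = 121 ≡ 4 = α_err ✓ (single-error assumption holds).
Step 4: error magnitude e = S_0/v_4 = S_0·∏_{j≠4}(α_4 − α_j) = 8·11 = 88 ≡ 10 (mod 13).
Step 5: correct position 4: c_4 = r_4 − e = 10 − 10 ≡ 0 (mod 13). Hence c = [8, 7, 3, 0, 2].
  Check: interpolating c through the α_i gives m(x) = 9 + 1·x (degree < 2) with m(α_i) = c_i for every i, so c is indeed a codeword.


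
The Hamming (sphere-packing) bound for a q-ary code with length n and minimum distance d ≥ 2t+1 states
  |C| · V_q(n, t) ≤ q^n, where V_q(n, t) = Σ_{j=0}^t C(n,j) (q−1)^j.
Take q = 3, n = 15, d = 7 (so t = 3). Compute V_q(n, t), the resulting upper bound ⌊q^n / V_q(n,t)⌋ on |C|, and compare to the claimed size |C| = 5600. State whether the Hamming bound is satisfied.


V_q(n, t) = 4091, q^n = 14348907, Hamming bound = 3507, |C| = 5600 > bound (violated).

Step 1: Compute V_q(n, t) = Σ_{j=0}^3 C(n, j) (q−1)^j.
  j = 0: C(15,0)·(2)^0 = 1·1 = 1.
  j = 1: C(15,1)·(2)^1 = 15·2 = 30.
  j = 2: C(15,2)·(2)^2 = 105·4 = 420.
  j = 3: C(15,3)·(2)^3 = 455·8 = 3640.
  V_q(n, t) = 1 + 30 + 420 + 3640 = 4091.
Step 2: q^n = 3^15 = 14348907.
Step 3: Hamming bound ⌊q^n / V_q(n,t)⌋ = ⌊14348907/4091⌋ = 3507.
Step 4: Compare |C| = 5600 to 3507: violated.
The claimed |C| lies above the Hamming bound, so no 3-ary code of length 15 with d ≥ 7 can have 5600 codewords.


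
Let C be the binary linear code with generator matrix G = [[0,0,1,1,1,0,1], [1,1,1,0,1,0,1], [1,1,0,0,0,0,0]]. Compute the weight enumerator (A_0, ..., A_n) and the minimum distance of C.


Weight distribution: A_0 = 1, A_1 = 1, A_2 = 1, A_3 = 2, A_4 = 1, A_5 = 1, A_6 = 1. Minimum distance d = 1.

Enumerate all 2^3 = 8 messages m ∈ F_2^3.
For each, compute codeword c = mG in F_2^7, then tally its weight.
  m = 000 → c = 0000000, weight = 0.
  m = 100 → c = 0011101, weight = 4.
  m = 010 → c = 1110101, weight = 5.
  m = 110 → c = 1101000, weight = 3.
  m = 001 → c = 1100000, weight = 2.
  m = 101 → c = 1111101, weight = 6.
  m = 011 → c = 0010101, weight = 3.
  m = 111 → c = 0001000, weight = 1.
Tally weights:
  weight 0: 1 codewords.
  weight 1: 1 codewords.
  weight 2: 1 codewords.
  weight 3: 2 codewords.
  weight 4: 1 codewords.
  weight 5: 1 codewords.
  weight 6: 1 codewords.
Minimum distance d = smallest w > 0 with A_w > 0 = 1.
Sanity: Σ A_w = 8 = 2^3 = 8 ✓.


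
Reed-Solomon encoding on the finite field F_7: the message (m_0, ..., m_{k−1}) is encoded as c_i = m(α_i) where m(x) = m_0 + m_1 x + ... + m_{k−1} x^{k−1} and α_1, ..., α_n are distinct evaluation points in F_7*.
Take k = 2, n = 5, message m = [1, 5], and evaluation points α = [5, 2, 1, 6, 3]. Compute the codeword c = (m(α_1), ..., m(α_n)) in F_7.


c = [5, 4, 6, 3, 2]

Message polynomial: m(x) = 1 + 5·x (mod 7).
For each evaluation point α_i, compute m(α_i) mod 7:
  α_1 = 5: Horner steps 5 → 5, so m(5) = 5.
  α_2 = 2: Horner steps 5 → 4, so m(2) = 4.
  α_3 = 1: Horner steps 5 → 6, so m(1) = 6.
  α_4 = 6: Horner steps 5 → 3, so m(6) = 3.
  α_5 = 3: Horner steps 5 → 2, so m(3) = 2.
Codeword c = [5, 4, 6, 3, 2] ∈ F_7^5.


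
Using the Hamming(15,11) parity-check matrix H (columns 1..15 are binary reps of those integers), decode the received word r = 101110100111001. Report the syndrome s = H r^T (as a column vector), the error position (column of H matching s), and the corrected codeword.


s = (0, 1, 1, 0)^T, error position = 6, corrected codeword c = 101111100111001

Compute s = H r^T mod 2 one row at a time:
  s_1 = 0 + 0 + 1 + 1 + 1 + 0 + 0 + 1 = 4 ≡ 0 (mod 2).
  s_2 = 1 + 1 + 0 + 1 + 1 + 0 + 0 + 1 = 5 ≡ 1 (mod 2).
  s_3 = 0 + 1 + 0 + 1 + 1 + 1 + 0 + 1 = 5 ≡ 1 (mod 2).
  s_4 = 1 + 1 + 1 + 1 + 0 + 1 + 0 + 1 = 6 ≡ 0 (mod 2).
s = (0, 1, 1, 0)^T — this equals column 6 of H (binary 0110), so error is at position 6.
Correct: flip bit 6 of r = 101110100111001 to get c = 101111100111001.


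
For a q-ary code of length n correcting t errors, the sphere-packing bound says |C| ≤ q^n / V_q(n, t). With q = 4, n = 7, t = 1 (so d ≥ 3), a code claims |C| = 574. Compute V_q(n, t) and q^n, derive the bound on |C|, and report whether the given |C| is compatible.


V_q(n, t) = 22, q^n = 16384, Hamming bound = 744, |C| = 574 ≤ bound (satisfied).

Step 1: Compute V_q(n, t) = Σ_{j=0}^1 C(n, j) (q−1)^j.
  j = 0: C(7,0)·(3)^0 = 1·1 = 1.
  j = 1: C(7,1)·(3)^1 = 7·3 = 21.
  V_q(n, t) = 1 + 21 = 22.
Step 2: q^n = 4^7 = 16384.
Step 3: Hamming bound ⌊q^n / V_q(n,t)⌋ = ⌊16384/22⌋ = 744.
Step 4: Compare |C| = 574 to 744: satisfied.
The claimed |C| lies below the Hamming bound.


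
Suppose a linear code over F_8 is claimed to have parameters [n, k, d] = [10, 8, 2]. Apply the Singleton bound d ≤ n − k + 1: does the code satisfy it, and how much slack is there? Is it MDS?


Singleton RHS = n − k + 1 = 3, slack = 1, bound satisfied, not MDS.

Singleton bound: d ≤ n − k + 1.
Here n = 10, k = 8, so n − k + 1 = 3.
Given d = 2, check d ≤ 3: YES.
Slack = (n − k + 1) − d = 1.
The code is NOT MDS (slack = 1 > 0).
Description: the claimed parameters are [10, 8, 2]_8; such a code would be non-MDS.


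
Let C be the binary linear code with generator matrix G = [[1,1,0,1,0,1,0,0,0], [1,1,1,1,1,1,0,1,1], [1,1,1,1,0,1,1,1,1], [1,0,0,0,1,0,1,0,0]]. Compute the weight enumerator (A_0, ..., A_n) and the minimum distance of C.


Weight distribution: A_0 = 1, A_1 = 1, A_2 = 1, A_3 = 2, A_4 = 3, A_5 = 3, A_6 = 1, A_7 = 2, A_8 = 2. Minimum distance d = 1.

Enumerate all 2^4 = 16 messages m ∈ F_2^4.
For each, compute codeword c = mG in F_2^9, then tally its weight.
  m = 0000 → c = 000000000, weight = 0.
  m = 1000 → c = 110101000, weight = 4.
  m = 0100 → c = 111111011, weight = 8.
  m = 1100 → c = 001010011, weight = 4.
  m = 0010 → c = 111101111, weight = 8.
  m = 1010 → c = 001000111, weight = 4.
  m = 0110 → c = 000010100, weight = 2.
  m = 1110 → c = 110111100, weight = 6.
  m = 0001 → c = 100010100, weight = 3.
  m = 1001 → c = 010111100, weight = 5.
  m = 0101 → c = 011101111, weight = 7.
  m = 1101 → c = 101000111, weight = 5.
  m = 0011 → c = 011111011, weight = 7.
  m = 1011 → c = 101010011, weight = 5.
  m = 0111 → c = 100000000, weight = 1.
  m = 1111 → c = 010101000, weight = 3.
Tally weights:
  weight 0: 1 codewords.
  weight 1: 1 codewords.
  weight 2: 1 codewords.
  weight 3: 2 codewords.
  weight 4: 3 codewords.
  weight 5: 3 codewords.
  weight 6: 1 codewords.
  weight 7: 2 codewords.
  weight 8: 2 codewords.
Minimum distance d = smallest w > 0 with A_w > 0 = 1.
Sanity: Σ A_w = 16 = 2^4 = 16 ✓.


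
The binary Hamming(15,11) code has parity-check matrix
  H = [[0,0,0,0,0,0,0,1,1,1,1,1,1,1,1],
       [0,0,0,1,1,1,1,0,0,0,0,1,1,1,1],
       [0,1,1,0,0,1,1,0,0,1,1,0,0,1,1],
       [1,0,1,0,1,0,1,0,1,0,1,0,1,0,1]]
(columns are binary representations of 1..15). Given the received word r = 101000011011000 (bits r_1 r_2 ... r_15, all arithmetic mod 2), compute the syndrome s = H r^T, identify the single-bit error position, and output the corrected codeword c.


s = (0, 1, 0, 0)^T, error position = 4, corrected codeword c = 101100011011000

Compute s = H r^T mod 2 one row at a time:
  s_1 = 1 + 1 + 0 + 1 + 1 + 0 + 0 + 0 = 4 ≡ 0 (mod 2).
  s_2 = 0 + 0 + 0 + 0 + 1 + 0 + 0 + 0 = 1 ≡ 1 (mod 2).
  s_3 = 0 + 1 + 0 + 0 + 0 + 1 + 0 + 0 = 2 ≡ 0 (mod 2).
  s_4 = 1 + 1 + 0 + 0 + 1 + 1 + 0 + 0 = 4 ≡ 0 (mod 2).
s = (0, 1, 0, 0)^T — this equals column 4 of H (binary 0100), so error is at position 4.
Correct: flip bit 4 of r = 101000011011000 to get c = 101100011011000.


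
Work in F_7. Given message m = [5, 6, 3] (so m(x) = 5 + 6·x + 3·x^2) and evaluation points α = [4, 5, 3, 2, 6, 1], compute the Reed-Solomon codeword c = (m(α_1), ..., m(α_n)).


c = [0, 5, 1, 1, 2, 0]

Message polynomial: m(x) = 5 + 6·x + 3·x^2 (mod 7).
For each evaluation point α_i, compute m(α_i) mod 7:
  α_1 = 4: Horner steps 3 → 4 → 0, so m(4) = 0.
  α_2 = 5: Horner steps 3 → 0 → 5, so m(5) = 5.
  α_3 = 3: Horner steps 3 → 1 → 1, so m(3) = 1.
  α_4 = 2: Horner steps 3 → 5 → 1, so m(2) = 1.
  α_5 = 6: Horner steps 3 → 3 → 2, so m(6) = 2.
  α_6 = 1: Horner steps 3 → 2 → 0, so m(1) = 0.
Codeword c = [0, 5, 1, 1, 2, 0] ∈ F_7^6.


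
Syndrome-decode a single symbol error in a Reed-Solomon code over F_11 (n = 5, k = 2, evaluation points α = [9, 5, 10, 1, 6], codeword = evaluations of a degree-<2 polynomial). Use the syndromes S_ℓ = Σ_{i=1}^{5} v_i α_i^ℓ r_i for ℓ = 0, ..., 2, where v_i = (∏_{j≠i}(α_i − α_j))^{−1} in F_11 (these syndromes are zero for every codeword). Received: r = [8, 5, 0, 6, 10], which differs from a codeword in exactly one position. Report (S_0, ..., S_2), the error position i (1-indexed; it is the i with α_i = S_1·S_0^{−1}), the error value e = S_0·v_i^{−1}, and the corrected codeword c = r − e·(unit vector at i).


S = (8, 7, 2), error at position 2, error magnitude e = 9, c = [8, 7, 0, 6, 10].

Step 1: column multipliers v_i = (∏_{j≠i}(α_i − α_j))^{−1} mod 11.
  i = 1 (α = 9): (9−5)(9−10)(9−1)(9−6) = 4·(−1)·8·3 = −96 ≡ 3, so v_1 = 3^{−1} = 4 (mod 11).
  i = 2 (α = 5): (5−9)(5−10)(5−1)(5−6) = (−4)·(−5)·4·(−1) = −80 ≡ 8, so v_2 = 8^{−1} = 7 (mod 11).
  i = 3 (α = 10): (10−9)(10−5)(10−1)(10−6) = 1·5·9·4 = 180 ≡ 4, so v_3 = 4^{−1} = 3 (mod 11).
  i = 4 (α = 1): (1−9)(1−5)(1−10)(1−6) = (−8)·(−4)·(−9)·(−5) = 1440 ≡ 10, so v_4 = 10^{−1} = 10 (mod 11).
  i = 5 (α = 6): (6−9)(6−5)(6−10)(6−1) = (−3)·1·(−4)·5 = 60 ≡ 5, so v_5 = 5^{−1} = 9 (mod 11).
  v = [4, 7, 3, 10, 9].
Step 2: syndromes of r = [8, 5, 0, 6, 10] (all sums mod 11).
  S_0 = Σ v_i r_i = 4·8 + 7·5 + 3·0 + 10·6 + 9·10 = 217 ≡ 8.
  S_1 = Σ v_i α_i r_i = 4·9·8 + 7·5·5 + 3·10·0 + 10·1·6 + 9·6·10 = 1063 ≡ 7.
  α_i^2 mod 11 = [4, 3, 1, 1, 3].
  S_2 = Σ v_i α_i^2 r_i = 4·4·8 + 7·3·5 + 3·1·0 + 10·1·6 + 9·3·10 = 563 ≡ 2.
  S = (8, 7, 2) ≠ 0, so r is not a codeword (an error is present).
Step 3: locate the error. For a single error e at position i, S_ℓ = v_i·e·α_i^ℓ, so α_err = S_1/S_0.
  S_0^{−1} = 8^{−1} = 7 (mod 11), so α_err = 7·7 = 49 ≡ 5 = α_2. Error position i = 2.
  Consistency check: S_2/S_1 = 2·8 = 16 ≡ 5 = α_err ✓ (single-error assumption holds).
Step 4: error magnitude e = S_0/v_2 = S_0·∏_{j≠2}(α_2 − α_j) = 8·8 = 64 ≡ 9 (mod 11).
Step 5: correct position 2: c_2 = r_2 − e = 5 − 9 ≡ 7 (mod 11). Hence c = [8, 7, 0, 6, 10].
  Check: interpolating c through the α_i gives m(x) = 3 + 3·x (degree < 2) with m(α_i) = c_i for every i, so c is indeed a codeword.


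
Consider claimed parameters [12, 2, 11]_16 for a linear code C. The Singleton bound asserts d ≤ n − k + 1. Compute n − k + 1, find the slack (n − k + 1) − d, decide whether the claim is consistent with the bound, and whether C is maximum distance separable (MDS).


Singleton RHS = n − k + 1 = 11, slack = 0, bound satisfied, MDS.

Singleton bound: d ≤ n − k + 1.
Here n = 12, k = 2, so n − k + 1 = 11.
Given d = 11, check d ≤ 11: YES.
Slack = (n − k + 1) − d = 0.
The code is MDS (slack = 0).
Description: the claimed parameters are [12, 2, 11]_16; such a code would be MDS (meets Singleton bound).


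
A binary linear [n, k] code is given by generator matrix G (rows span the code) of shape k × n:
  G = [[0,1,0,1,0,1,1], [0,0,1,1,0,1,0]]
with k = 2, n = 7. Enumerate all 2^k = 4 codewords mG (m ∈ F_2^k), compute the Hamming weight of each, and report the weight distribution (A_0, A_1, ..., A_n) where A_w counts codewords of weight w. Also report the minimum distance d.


Weight distribution: A_0 = 1, A_3 = 2, A_4 = 1. Minimum distance d = 3.

Enumerate all 2^2 = 4 messages m ∈ F_2^2.
For each, compute codeword c = mG in F_2^7, then tally its weight.
  m = 00 → c = 0000000, weight = 0.
  m = 10 → c = 0101011, weight = 4.
  m = 01 → c = 0011010, weight = 3.
  m = 11 → c = 0110001, weight = 3.
Tally weights:
  weight 0: 1 codewords.
  weight 3: 2 codewords.
  weight 4: 1 codewords.
Minimum distance d = smallest w > 0 with A_w > 0 = 3.
Sanity: Σ A_w = 4 = 2^2 = 4 ✓.


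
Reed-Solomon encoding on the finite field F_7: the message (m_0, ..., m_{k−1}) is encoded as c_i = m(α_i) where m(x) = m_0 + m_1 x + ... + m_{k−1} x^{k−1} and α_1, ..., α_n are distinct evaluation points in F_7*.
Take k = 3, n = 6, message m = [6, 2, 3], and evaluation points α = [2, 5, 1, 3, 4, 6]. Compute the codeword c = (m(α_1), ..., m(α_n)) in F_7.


c = [1, 0, 4, 4, 6, 0]

Message polynomial: m(x) = 6 + 2·x + 3·x^2 (mod 7).
For each evaluation point α_i, compute m(α_i) mod 7:
  α_1 = 2: Horner steps 3 → 1 → 1, so m(2) = 1.
  α_2 = 5: Horner steps 3 → 3 → 0, so m(5) = 0.
  α_3 = 1: Horner steps 3 → 5 → 4, so m(1) = 4.
  α_4 = 3: Horner steps 3 → 4 → 4, so m(3) = 4.
  α_5 = 4: Horner steps 3 → 0 → 6, so m(4) = 6.
  α_6 = 6: Horner steps 3 → 6 → 0, so m(6) = 0.
Codeword c = [1, 0, 4, 4, 6, 0] ∈ F_7^6.


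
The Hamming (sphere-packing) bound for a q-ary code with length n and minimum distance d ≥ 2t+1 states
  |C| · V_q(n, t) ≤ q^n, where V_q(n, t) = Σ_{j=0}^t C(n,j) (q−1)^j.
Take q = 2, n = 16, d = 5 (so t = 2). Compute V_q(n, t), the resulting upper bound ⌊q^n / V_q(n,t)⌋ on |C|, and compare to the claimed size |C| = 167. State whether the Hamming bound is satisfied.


V_q(n, t) = 137, q^n = 65536, Hamming bound = 478, |C| = 167 ≤ bound (satisfied).

Step 1: Compute V_q(n, t) = Σ_{j=0}^2 C(n, j) (q−1)^j.
  j = 0: C(16,0)·(1)^0 = 1·1 = 1.
  j = 1: C(16,1)·(1)^1 = 16·1 = 16.
  j = 2: C(16,2)·(1)^2 = 120·1 = 120.
  V_q(n, t) = 1 + 16 + 120 = 137.
Step 2: q^n = 2^16 = 65536.
Step 3: Hamming bound ⌊q^n / V_q(n,t)⌋ = ⌊65536/137⌋ = 478.
Step 4: Compare |C| = 167 to 478: satisfied.
The claimed |C| lies below the Hamming bound.


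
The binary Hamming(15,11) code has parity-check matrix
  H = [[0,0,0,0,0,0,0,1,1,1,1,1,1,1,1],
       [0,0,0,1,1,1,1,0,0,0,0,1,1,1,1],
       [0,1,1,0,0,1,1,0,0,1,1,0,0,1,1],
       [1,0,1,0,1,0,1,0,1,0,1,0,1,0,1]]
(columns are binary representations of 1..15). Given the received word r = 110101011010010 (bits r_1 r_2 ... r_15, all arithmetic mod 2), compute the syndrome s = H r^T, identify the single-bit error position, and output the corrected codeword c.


s = (0, 1, 0, 1)^T, error position = 5, corrected codeword c = 110111011010010

Compute s = H r^T mod 2 one row at a time:
  s_1 = 1 + 1 + 0 + 1 + 0 + 0 + 1 + 0 = 4 ≡ 0 (mod 2).
  s_2 = 1 + 0 + 1 + 0 + 0 + 0 + 1 + 0 = 3 ≡ 1 (mod 2).
  s_3 = 1 + 0 + 1 + 0 + 0 + 1 + 1 + 0 = 4 ≡ 0 (mod 2).
  s_4 = 1 + 0 + 0 + 0 + 1 + 1 + 0 + 0 = 3 ≡ 1 (mod 2).
s = (0, 1, 0, 1)^T — this equals column 5 of H (binary 0101), so error is at position 5.
Correct: flip bit 5 of r = 110101011010010 to get c = 110111011010010.


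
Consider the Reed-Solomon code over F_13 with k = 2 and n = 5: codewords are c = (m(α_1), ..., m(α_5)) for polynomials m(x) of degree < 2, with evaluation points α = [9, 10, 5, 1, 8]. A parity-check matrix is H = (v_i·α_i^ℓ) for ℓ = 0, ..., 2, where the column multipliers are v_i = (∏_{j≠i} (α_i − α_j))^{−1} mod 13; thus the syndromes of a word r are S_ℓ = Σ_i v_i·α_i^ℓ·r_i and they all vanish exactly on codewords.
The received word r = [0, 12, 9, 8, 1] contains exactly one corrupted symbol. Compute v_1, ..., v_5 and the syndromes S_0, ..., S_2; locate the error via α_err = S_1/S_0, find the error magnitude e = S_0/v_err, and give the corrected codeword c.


S = (10, 11, 3), error at position 3, error magnitude e = 5, c = [0, 12, 4, 8, 1].

Step 1: column multipliers v_i = (∏_{j≠i}(α_i − α_j))^{−1} mod 13.
  i = 1 (α = 9): (9−10)(9−5)(9−1)(9−8) = (−1)·4·8·1 = −32 ≡ 7, so v_1 = 7^{−1} = 2 (mod 13).
  i = 2 (α = 10): (10−9)(10−5)(10−1)(10−8) = 1·5·9·2 = 90 ≡ 12, so v_2 = 12^{−1} = 12 (mod 13).
  i = 3 (α = 5): (5−9)(5−10)(5−1)(5−8) = (−4)·(−5)·4·(−3) = −240 ≡ 7, so v_3 = 7^{−1} = 2 (mod 13).
  i = 4 (α = 1): (1−9)(1−10)(1−5)(1−8) = (−8)·(−9)·(−4)·(−7) = 2016 ≡ 1, so v_4 = 1^{−1} = 1 (mod 13).
  i = 5 (α = 8): (8−9)(8−10)(8−5)(8−1) = (−1)·(−2)·3·7 = 42 ≡ 3, so v_5 = 3^{−1} = 9 (mod 13).
  v = [2, 12, 2, 1, 9].
Step 2: syndromes of r = [0, 12, 9, 8, 1] (all sums mod 13).
  S_0 = Σ v_i r_i = 2·0 + 12·12 + 2·9 + 1·8 + 9·1 = 179 ≡ 10.
  S_1 = Σ v_i α_i r_i = 2·9·0 + 12·10·12 + 2·5·9 + 1·1·8 + 9·8·1 = 1610 ≡ 11.
  α_i^2 mod 13 = [3, 9, 12, 1, 12].
  S_2 = Σ v_i α_i^2 r_i = 2·3·0 + 12·9·12 + 2·12·9 + 1·1·8 + 9·12·1 = 1628 ≡ 3.
  S = (10, 11, 3) ≠ 0, so r is not a codeword (an error is present).
Step 3: locate the error. For a single error e at position i, S_ℓ = v_i·e·α_i^ℓ, so α_err = S_1/S_0.
  S_0^{−1} = 10^{−1} = 4 (mod 13), so α_err = 11·4 = 44 ≡ 5 = α_3. Error position i = 3.
  Consistency check: S_2/S_1 = 3·6 = 18 ≡ 5 = α_err ✓ (single-error assumption holds).
Step 4: error magnitude e = S_0/v_3 = S_0·∏_{j≠3}(α_3 − α_j) = 10·7 = 70 ≡ 5 (mod 13).
Step 5: correct position 3: c_3 = r_3 − e = 9 − 5 ≡ 4 (mod 13). Hence c = [0, 12, 4, 8, 1].
  Check: interpolating c through the α_i gives m(x) = 9 + 12·x (degree < 2) with m(α_i) = c_i for every i, so c is indeed a codeword.


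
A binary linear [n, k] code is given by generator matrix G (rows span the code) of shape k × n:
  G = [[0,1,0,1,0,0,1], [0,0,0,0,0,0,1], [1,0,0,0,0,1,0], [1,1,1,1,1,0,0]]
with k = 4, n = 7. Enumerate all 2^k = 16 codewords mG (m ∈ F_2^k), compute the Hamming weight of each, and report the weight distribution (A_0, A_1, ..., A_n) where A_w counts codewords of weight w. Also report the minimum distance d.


Weight distribution: A_0 = 1, A_1 = 1, A_2 = 2, A_3 = 4, A_4 = 3, A_5 = 3, A_6 = 2. Minimum distance d = 1.

Enumerate all 2^4 = 16 messages m ∈ F_2^4.
For each, compute codeword c = mG in F_2^7, then tally its weight.
  m = 0000 → c = 0000000, weight = 0.
  m = 1000 → c = 0101001, weight = 3.
  m = 0100 → c = 0000001, weight = 1.
  m = 1100 → c = 0101000, weight = 2.
  m = 0010 → c = 1000010, weight = 2.
  m = 1010 → c = 1101011, weight = 5.
  m = 0110 → c = 1000011, weight = 3.
  m = 1110 → c = 1101010, weight = 4.
  m = 0001 → c = 1111100, weight = 5.
  m = 1001 → c = 1010101, weight = 4.
  m = 0101 → c = 1111101, weight = 6.
  m = 1101 → c = 1010100, weight = 3.
  m = 0011 → c = 0111110, weight = 5.
  m = 1011 → c = 0010111, weight = 4.
  m = 0111 → c = 0111111, weight = 6.
  m = 1111 → c = 0010110, weight = 3.
Tally weights:
  weight 0: 1 codewords.
  weight 1: 1 codewords.
  weight 2: 2 codewords.
  weight 3: 4 codewords.
  weight 4: 3 codewords.
  weight 5: 3 codewords.
  weight 6: 2 codewords.
Minimum distance d = smallest w > 0 with A_w > 0 = 1.
Sanity: Σ A_w = 16 = 2^4 = 16 ✓.


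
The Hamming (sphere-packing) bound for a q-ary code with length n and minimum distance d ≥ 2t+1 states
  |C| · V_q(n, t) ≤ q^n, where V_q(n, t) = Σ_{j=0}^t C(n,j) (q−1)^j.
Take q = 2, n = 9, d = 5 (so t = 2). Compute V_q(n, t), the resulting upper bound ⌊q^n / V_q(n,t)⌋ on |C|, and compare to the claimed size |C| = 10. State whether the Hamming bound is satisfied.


V_q(n, t) = 46, q^n = 512, Hamming bound = 11, |C| = 10 ≤ bound (satisfied).

Step 1: Compute V_q(n, t) = Σ_{j=0}^2 C(n, j) (q−1)^j.
  j = 0: C(9,0)·(1)^0 = 1·1 = 1.
  j = 1: C(9,1)·(1)^1 = 9·1 = 9.
  j = 2: C(9,2)·(1)^2 = 36·1 = 36.
  V_q(n, t) = 1 + 9 + 36 = 46.
Step 2: q^n = 2^9 = 512.
Step 3: Hamming bound ⌊q^n / V_q(n,t)⌋ = ⌊512/46⌋ = 11.
Step 4: Compare |C| = 10 to 11: satisfied.
The claimed |C| lies below the Hamming bound.


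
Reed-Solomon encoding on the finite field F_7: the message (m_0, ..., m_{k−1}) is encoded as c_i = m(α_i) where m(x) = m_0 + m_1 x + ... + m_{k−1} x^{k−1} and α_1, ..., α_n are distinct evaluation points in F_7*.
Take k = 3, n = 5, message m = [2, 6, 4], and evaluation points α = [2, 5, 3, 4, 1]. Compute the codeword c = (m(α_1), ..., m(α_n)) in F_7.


c = [2, 6, 0, 6, 5]

Message polynomial: m(x) = 2 + 6·x + 4·x^2 (mod 7).
For each evaluation point α_i, compute m(α_i) mod 7:
  α_1 = 2: Horner steps 4 → 0 → 2, so m(2) = 2.
  α_2 = 5: Horner steps 4 → 5 → 6, so m(5) = 6.
  α_3 = 3: Horner steps 4 → 4 → 0, so m(3) = 0.
  α_4 = 4: Horner steps 4 → 1 → 6, so m(4) = 6.
  α_5 = 1: Horner steps 4 → 3 → 5, so m(1) = 5.
Codeword c = [2, 6, 0, 6, 5] ∈ F_7^5.


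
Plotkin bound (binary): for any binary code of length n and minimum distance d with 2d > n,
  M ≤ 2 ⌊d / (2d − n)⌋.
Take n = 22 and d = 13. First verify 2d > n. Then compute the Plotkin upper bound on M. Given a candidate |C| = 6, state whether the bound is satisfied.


Plotkin bound M ≤ 6; given |C| = 6 ≤ bound (satisfied).

Check applicability: 2d = 26, n = 22.
2d − n = 4 > 0, so Plotkin applies.
Compute d/(2d−n) = 13/4 ≈ 3.2500.
⌊d/(2d−n)⌋ = 3.
Plotkin bound: M ≤ 2·3 = 6.
Given |C| = 6, check: satisfied.
This |C| is at the Plotkin bound.


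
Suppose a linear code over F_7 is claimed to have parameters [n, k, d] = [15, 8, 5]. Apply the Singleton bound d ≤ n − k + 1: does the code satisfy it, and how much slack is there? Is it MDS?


Singleton RHS = n − k + 1 = 8, slack = 3, bound satisfied, not MDS.

Singleton bound: d ≤ n − k + 1.
Here n = 15, k = 8, so n − k + 1 = 8.
Given d = 5, check d ≤ 8: YES.
Slack = (n − k + 1) − d = 3.
The code is NOT MDS (slack = 3 > 0).
Description: the claimed parameters are [15, 8, 5]_7; such a code would be non-MDS.


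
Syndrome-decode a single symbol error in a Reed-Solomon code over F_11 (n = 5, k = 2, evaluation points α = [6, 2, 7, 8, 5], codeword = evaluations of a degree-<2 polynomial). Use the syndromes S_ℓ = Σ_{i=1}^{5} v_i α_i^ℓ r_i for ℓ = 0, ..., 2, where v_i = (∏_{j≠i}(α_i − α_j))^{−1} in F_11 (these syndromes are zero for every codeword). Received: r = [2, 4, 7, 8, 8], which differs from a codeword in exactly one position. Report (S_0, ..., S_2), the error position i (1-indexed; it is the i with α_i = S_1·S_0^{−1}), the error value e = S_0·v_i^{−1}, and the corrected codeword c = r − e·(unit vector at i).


S = (6, 4, 10), error at position 4, error magnitude e = 7, c = [2, 4, 7, 1, 8].

Step 1: column multipliers v_i = (∏_{j≠i}(α_i − α_j))^{−1} mod 11.
  i = 1 (α = 6): (6−2)(6−7)(6−8)(6−5) = 4·(−1)·(−2)·1 = 8 ≡ 8, so v_1 = 8^{−1} = 7 (mod 11).
  i = 2 (α = 2): (2−6)(2−7)(2−8)(2−5) = (−4)·(−5)·(−6)·(−3) = 360 ≡ 8, so v_2 = 8^{−1} = 7 (mod 11).
  i = 3 (α = 7): (7−6)(7−2)(7−8)(7−5) = 1·5·(−1)·2 = −10 ≡ 1, so v_3 = 1^{−1} = 1 (mod 11).
  i = 4 (α = 8): (8−6)(8−2)(8−7)(8−5) = 2·6·1·3 = 36 ≡ 3, so v_4 = 3^{−1} = 4 (mod 11).
  i = 5 (α = 5): (5−6)(5−2)(5−7)(5−8) = (−1)·3·(−2)·(−3) = −18 ≡ 4, so v_5 = 4^{−1} = 3 (mod 11).
  v = [7, 7, 1, 4, 3].
Step 2: syndromes of r = [2, 4, 7, 8, 8] (all sums mod 11).
  S_0 = Σ v_i r_i = 7·2 + 7·4 + 1·7 + 4·8 + 3·8 = 105 ≡ 6.
  S_1 = Σ v_i α_i r_i = 7·6·2 + 7·2·4 + 1·7·7 + 4·8·8 + 3·5·8 = 565 ≡ 4.
  α_i^2 mod 11 = [3, 4, 5, 9, 3].
  S_2 = Σ v_i α_i^2 r_i = 7·3·2 + 7·4·4 + 1·5·7 + 4·9·8 + 3·3·8 = 549 ≡ 10.
  S = (6, 4, 10) ≠ 0, so r is not a codeword (an error is present).
Step 3: locate the error. For a single error e at position i, S_ℓ = v_i·e·α_i^ℓ, so α_err = S_1/S_0.
  S_0^{−1} = 6^{−1} = 2 (mod 11), so α_err = 4·2 = 8 ≡ 8 = α_4. Error position i = 4.
  Consistency check: S_2/S_1 = 10·3 = 30 ≡ 8 = α_err ✓ (single-error assumption holds).
Step 4: error magnitude e = S_0/v_4 = S_0·∏_{j≠4}(α_4 − α_j) = 6·3 = 18 ≡ 7 (mod 11).
Step 5: correct position 4: c_4 = r_4 − e = 8 − 7 ≡ 1 (mod 11). Hence c = [2, 4, 7, 1, 8].
  Check: interpolating c through the α_i gives m(x) = 5 + 5·x (degree < 2) with m(α_i) = c_i for every i, so c is indeed a codeword.


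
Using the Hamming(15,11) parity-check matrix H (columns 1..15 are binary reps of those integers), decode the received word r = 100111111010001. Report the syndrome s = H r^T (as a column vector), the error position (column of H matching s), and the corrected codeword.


s = (0, 1, 0, 0)^T, error position = 4, corrected codeword c = 100011111010001

Compute s = H r^T mod 2 one row at a time:
  s_1 = 1 + 1 + 0 + 1 + 0 + 0 + 0 + 1 = 4 ≡ 0 (mod 2).
  s_2 = 1 + 1 + 1 + 1 + 0 + 0 + 0 + 1 = 5 ≡ 1 (mod 2).
  s_3 = 0 + 0 + 1 + 1 + 0 + 1 + 0 + 1 = 4 ≡ 0 (mod 2).
  s_4 = 1 + 0 + 1 + 1 + 1 + 1 + 0 + 1 = 6 ≡ 0 (mod 2).
s = (0, 1, 0, 0)^T — this equals column 4 of H (binary 0100), so error is at position 4.
Correct: flip bit 4 of r = 100111111010001 to get c = 100011111010001.


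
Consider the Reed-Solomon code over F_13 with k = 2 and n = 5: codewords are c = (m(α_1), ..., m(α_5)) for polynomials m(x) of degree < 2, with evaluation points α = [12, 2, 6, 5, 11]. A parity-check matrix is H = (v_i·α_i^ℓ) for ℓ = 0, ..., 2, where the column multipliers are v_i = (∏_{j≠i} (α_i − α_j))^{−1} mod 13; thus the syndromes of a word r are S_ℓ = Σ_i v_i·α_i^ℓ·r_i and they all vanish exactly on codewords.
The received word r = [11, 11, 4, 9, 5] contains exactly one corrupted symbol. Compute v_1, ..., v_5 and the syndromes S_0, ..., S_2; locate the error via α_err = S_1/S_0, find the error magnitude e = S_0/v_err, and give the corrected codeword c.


S = (6, 7, 6), error at position 1, error magnitude e = 11, c = [0, 11, 4, 9, 5].

Step 1: column multipliers v_i = (∏_{j≠i}(α_i − α_j))^{−1} mod 13.
  i = 1 (α = 12): (12−2)(12−6)(12−5)(12−11) = 10·6·7·1 = 420 ≡ 4, so v_1 = 4^{−1} = 10 (mod 13).
  i = 2 (α = 2): (2−12)(2−6)(2−5)(2−11) = (−10)·(−4)·(−3)·(−9) = 1080 ≡ 1, so v_2 = 1^{−1} = 1 (mod 13).
  i = 3 (α = 6): (6−12)(6−2)(6−5)(6−11) = (−6)·4·1·(−5) = 120 ≡ 3, so v_3 = 3^{−1} = 9 (mod 13).
  i = 4 (α = 5): (5−12)(5−2)(5−6)(5−11) = (−7)·3·(−1)·(−6) = −126 ≡ 4, so v_4 = 4^{−1} = 10 (mod 13).
  i = 5 (α = 11): (11−12)(11−2)(11−6)(11−5) = (−1)·9·5·6 = −270 ≡ 3, so v_5 = 3^{−1} = 9 (mod 13).
  v = [10, 1, 9, 10, 9].
Step 2: syndromes of r = [11, 11, 4, 9, 5] (all sums mod 13).
  S_0 = Σ v_i r_i = 10·11 + 1·11 + 9·4 + 10·9 + 9·5 = 292 ≡ 6.
  S_1 = Σ v_i α_i r_i = 10·12·11 + 1·2·11 + 9·6·4 + 10·5·9 + 9·11·5 = 2503 ≡ 7.
  α_i^2 mod 13 = [1, 4, 10, 12, 4].
  S_2 = Σ v_i α_i^2 r_i = 10·1·11 + 1·4·11 + 9·10·4 + 10·12·9 + 9·4·5 = 1774 ≡ 6.
  S = (6, 7, 6) ≠ 0, so r is not a codeword (an error is present).
Step 3: locate the error. For a single error e at position i, S_ℓ = v_i·e·α_i^ℓ, so α_err = S_1/S_0.
  S_0^{−1} = 6^{−1} = 11 (mod 13), so α_err = 7·11 = 77 ≡ 12 = α_1. Error position i = 1.
  Consistency check: S_2/S_1 = 6·2 = 12 ≡ 12 = α_err ✓ (single-error assumption holds).
Step 4: error magnitude e = S_0/v_1 = S_0·∏_{j≠1}(α_1 − α_j) = 6·4 = 24 ≡ 11 (mod 13).
Step 5: correct position 1: c_1 = r_1 − e = 11 − 11 ≡ 0 (mod 13). Hence c = [0, 11, 4, 9, 5].
  Check: interpolating c through the α_i gives m(x) = 8 + 8·x (degree < 2) with m(α_i) = c_i for every i, so c is indeed a codeword.


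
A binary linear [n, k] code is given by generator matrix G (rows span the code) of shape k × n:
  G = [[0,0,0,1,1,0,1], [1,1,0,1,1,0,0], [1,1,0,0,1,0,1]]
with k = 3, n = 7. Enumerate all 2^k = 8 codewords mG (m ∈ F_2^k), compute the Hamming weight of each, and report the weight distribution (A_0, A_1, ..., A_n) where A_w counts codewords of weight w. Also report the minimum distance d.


Weight distribution: A_0 = 1, A_1 = 1, A_2 = 1, A_3 = 3, A_4 = 2. Minimum distance d = 1.

Enumerate all 2^3 = 8 messages m ∈ F_2^3.
For each, compute codeword c = mG in F_2^7, then tally its weight.
  m = 000 → c = 0000000, weight = 0.
  m = 100 → c = 0001101, weight = 3.
  m = 010 → c = 1101100, weight = 4.
  m = 110 → c = 1100001, weight = 3.
  m = 001 → c = 1100101, weight = 4.
  m = 101 → c = 1101000, weight = 3.
  m = 011 → c = 0001001, weight = 2.
  m = 111 → c = 0000100, weight = 1.
Tally weights:
  weight 0: 1 codewords.
  weight 1: 1 codewords.
  weight 2: 1 codewords.
  weight 3: 3 codewords.
  weight 4: 2 codewords.
Minimum distance d = smallest w > 0 with A_w > 0 = 1.
Sanity: Σ A_w = 8 = 2^3 = 8 ✓.


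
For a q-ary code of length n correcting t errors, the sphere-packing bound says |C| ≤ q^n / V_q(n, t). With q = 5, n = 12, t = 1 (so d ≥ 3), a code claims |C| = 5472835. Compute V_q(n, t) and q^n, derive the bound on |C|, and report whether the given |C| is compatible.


V_q(n, t) = 49, q^n = 244140625, Hamming bound = 4982461, |C| = 5472835 > bound (violated).

Step 1: Compute V_q(n, t) = Σ_{j=0}^1 C(n, j) (q−1)^j.
  j = 0: C(12,0)·(4)^0 = 1·1 = 1.
  j = 1: C(12,1)·(4)^1 = 12·4 = 48.
  V_q(n, t) = 1 + 48 = 49.
Step 2: q^n = 5^12 = 244140625.
Step 3: Hamming bound ⌊q^n / V_q(n,t)⌋ = ⌊244140625/49⌋ = 4982461.
Step 4: Compare |C| = 5472835 to 4982461: violated.
The claimed |C| lies above the Hamming bound, so no 5-ary code of length 12 with d ≥ 3 can have 5472835 codewords.


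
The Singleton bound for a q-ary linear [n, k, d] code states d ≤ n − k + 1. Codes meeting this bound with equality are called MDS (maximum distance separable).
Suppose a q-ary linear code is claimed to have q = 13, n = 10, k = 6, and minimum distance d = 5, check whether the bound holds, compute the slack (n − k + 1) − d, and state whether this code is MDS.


Singleton RHS = n − k + 1 = 5, slack = 0, bound satisfied, MDS.

Singleton bound: d ≤ n − k + 1.
Here n = 10, k = 6, so n − k + 1 = 5.
Given d = 5, check d ≤ 5: YES.
Slack = (n − k + 1) − d = 0.
The code is MDS (slack = 0).
Description: the claimed parameters are [10, 6, 5]_13; such a code would be MDS (meets Singleton bound).


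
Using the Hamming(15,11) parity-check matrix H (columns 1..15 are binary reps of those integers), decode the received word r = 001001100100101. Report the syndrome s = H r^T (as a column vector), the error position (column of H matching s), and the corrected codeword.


s = (1, 0, 1, 0)^T, error position = 10, corrected codeword c = 001001100000101

Compute s = H r^T mod 2 one row at a time:
  s_1 = 0 + 0 + 1 + 0 + 0 + 1 + 0 + 1 = 3 ≡ 1 (mod 2).
  s_2 = 0 + 0 + 1 + 1 + 0 + 1 + 0 + 1 = 4 ≡ 0 (mod 2).
  s_3 = 0 + 1 + 1 + 1 + 1 + 0 + 0 + 1 = 5 ≡ 1 (mod 2).
  s_4 = 0 + 1 + 0 + 1 + 0 + 0 + 1 + 1 = 4 ≡ 0 (mod 2).
s = (1, 0, 1, 0)^T — this equals column 10 of H (binary 1010), so error is at position 10.
Correct: flip bit 10 of r = 001001100100101 to get c = 001001100000101.


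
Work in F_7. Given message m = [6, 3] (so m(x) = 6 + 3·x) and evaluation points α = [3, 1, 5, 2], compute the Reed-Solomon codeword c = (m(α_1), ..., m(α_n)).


c = [1, 2, 0, 5]

Message polynomial: m(x) = 6 + 3·x (mod 7).
For each evaluation point α_i, compute m(α_i) mod 7:
  α_1 = 3: Horner steps 3 → 1, so m(3) = 1.
  α_2 = 1: Horner steps 3 → 2, so m(1) = 2.
  α_3 = 5: Horner steps 3 → 0, so m(5) = 0.
  α_4 = 2: Horner steps 3 → 5, so m(2) = 5.
Codeword c = [1, 2, 0, 5] ∈ F_7^4.


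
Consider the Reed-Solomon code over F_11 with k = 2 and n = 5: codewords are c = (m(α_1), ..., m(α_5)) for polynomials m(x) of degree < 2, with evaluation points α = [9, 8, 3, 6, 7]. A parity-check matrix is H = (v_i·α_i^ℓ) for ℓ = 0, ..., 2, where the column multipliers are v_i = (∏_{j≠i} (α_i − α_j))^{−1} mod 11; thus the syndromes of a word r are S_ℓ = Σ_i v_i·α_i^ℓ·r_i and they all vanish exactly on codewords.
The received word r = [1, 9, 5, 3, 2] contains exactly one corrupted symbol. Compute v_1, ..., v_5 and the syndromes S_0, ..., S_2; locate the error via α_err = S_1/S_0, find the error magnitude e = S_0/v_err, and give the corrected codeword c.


S = (5, 2, 3), error at position 5, error magnitude e = 7, c = [1, 9, 5, 3, 6].

Step 1: column multipliers v_i = (∏_{j≠i}(α_i − α_j))^{−1} mod 11.
  i = 1 (α = 9): (9−8)(9−3)(9−6)(9−7) = 1·6·3·2 = 36 ≡ 3, so v_1 = 3^{−1} = 4 (mod 11).
  i = 2 (α = 8): (8−9)(8−3)(8−6)(8−7) = (−1)·5·2·1 = −10 ≡ 1, so v_2 = 1^{−1} = 1 (mod 11).
  i = 3 (α = 3): (3−9)(3−8)(3−6)(3−7) = (−6)·(−5)·(−3)·(−4) = 360 ≡ 8, so v_3 = 8^{−1} = 7 (mod 11).
  i = 4 (α = 6): (6−9)(6−8)(6−3)(6−7) = (−3)·(−2)·3·(−1) = −18 ≡ 4, so v_4 = 4^{−1} = 3 (mod 11).
  i = 5 (α = 7): (7−9)(7−8)(7−3)(7−6) = (−2)·(−1)·4·1 = 8 ≡ 8, so v_5 = 8^{−1} = 7 (mod 11).
  v = [4, 1, 7, 3, 7].
Step 2: syndromes of r = [1, 9, 5, 3, 2] (all sums mod 11).
  S_0 = Σ v_i r_i = 4·1 + 1·9 + 7·5 + 3·3 + 7·2 = 71 ≡ 5.
  S_1 = Σ v_i α_i r_i = 4·9·1 + 1·8·9 + 7·3·5 + 3·6·3 + 7·7·2 = 365 ≡ 2.
  α_i^2 mod 11 = [4, 9, 9, 3, 5].
  S_2 = Σ v_i α_i^2 r_i = 4·4·1 + 1·9·9 + 7·9·5 + 3·3·3 + 7·5·2 = 509 ≡ 3.
  S = (5, 2, 3) ≠ 0, so r is not a codeword (an error is present).
Step 3: locate the error. For a single error e at position i, S_ℓ = v_i·e·α_i^ℓ, so α_err = S_1/S_0.
  S_0^{−1} = 5^{−1} = 9 (mod 11), so α_err = 2·9 = 18 ≡ 7 = α_5. Error position i = 5.
  Consistency check: S_2/S_1 = 3·6 = 18 ≡ 7 = α_err ✓ (single-error assumption holds).
Step 4: error magnitude e = S_0/v_5 = S_0·∏_{j≠5}(α_5 − α_j) = 5·8 = 40 ≡ 7 (mod 11).
Step 5: correct position 5: c_5 = r_5 − e = 2 − 7 ≡ 6 (mod 11). Hence c = [1, 9, 5, 3, 6].
  Check: interpolating c through the α_i gives m(x) = 7 + 3·x (degree < 2) with m(α_i) = c_i for every i, so c is indeed a codeword.


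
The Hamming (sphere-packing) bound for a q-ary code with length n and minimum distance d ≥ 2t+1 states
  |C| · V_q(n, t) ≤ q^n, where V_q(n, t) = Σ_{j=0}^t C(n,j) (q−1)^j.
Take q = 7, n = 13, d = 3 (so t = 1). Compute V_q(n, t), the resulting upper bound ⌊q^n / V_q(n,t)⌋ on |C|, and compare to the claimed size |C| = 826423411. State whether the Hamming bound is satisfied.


V_q(n, t) = 79, q^n = 96889010407, Hamming bound = 1226443169, |C| = 826423411 ≤ bound (satisfied).

Step 1: Compute V_q(n, t) = Σ_{j=0}^1 C(n, j) (q−1)^j.
  j = 0: C(13,0)·(6)^0 = 1·1 = 1.
  j = 1: C(13,1)·(6)^1 = 13·6 = 78.
  V_q(n, t) = 1 + 78 = 79.
Step 2: q^n = 7^13 = 96889010407.
Step 3: Hamming bound ⌊q^n / V_q(n,t)⌋ = ⌊96889010407/79⌋ = 1226443169.
Step 4: Compare |C| = 826423411 to 1226443169: satisfied.
The claimed |C| lies below the Hamming bound.


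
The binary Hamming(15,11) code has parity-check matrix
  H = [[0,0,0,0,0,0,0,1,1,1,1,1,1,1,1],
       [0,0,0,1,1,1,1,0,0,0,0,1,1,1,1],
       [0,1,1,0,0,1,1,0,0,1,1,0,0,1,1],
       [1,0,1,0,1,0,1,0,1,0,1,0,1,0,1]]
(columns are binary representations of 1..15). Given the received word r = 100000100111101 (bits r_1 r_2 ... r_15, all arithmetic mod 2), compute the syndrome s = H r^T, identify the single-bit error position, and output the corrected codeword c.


s = (1, 0, 0, 1)^T, error position = 9, corrected codeword c = 100000101111101

Compute s = H r^T mod 2 one row at a time:
  s_1 = 0 + 0 + 1 + 1 + 1 + 1 + 0 + 1 = 5 ≡ 1 (mod 2).
  s_2 = 0 + 0 + 0 + 1 + 1 + 1 + 0 + 1 = 4 ≡ 0 (mod 2).
  s_3 = 0 + 0 + 0 + 1 + 1 + 1 + 0 + 1 = 4 ≡ 0 (mod 2).
  s_4 = 1 + 0 + 0 + 1 + 0 + 1 + 1 + 1 = 5 ≡ 1 (mod 2).
s = (1, 0, 0, 1)^T — this equals column 9 of H (binary 1001), so error is at position 9.
Correct: flip bit 9 of r = 100000100111101 to get c = 100000101111101.


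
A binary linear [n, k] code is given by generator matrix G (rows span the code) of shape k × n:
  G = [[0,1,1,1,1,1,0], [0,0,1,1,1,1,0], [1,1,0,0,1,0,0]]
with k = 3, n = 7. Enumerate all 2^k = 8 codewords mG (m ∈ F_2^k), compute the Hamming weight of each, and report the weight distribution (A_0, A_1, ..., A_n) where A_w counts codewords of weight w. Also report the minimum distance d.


Weight distribution: A_0 = 1, A_1 = 1, A_2 = 1, A_3 = 1, A_4 = 2, A_5 = 2. Minimum distance d = 1.

Enumerate all 2^3 = 8 messages m ∈ F_2^3.
For each, compute codeword c = mG in F_2^7, then tally its weight.
  m = 000 → c = 0000000, weight = 0.
  m = 100 → c = 0111110, weight = 5.
  m = 010 → c = 0011110, weight = 4.
  m = 110 → c = 0100000, weight = 1.
  m = 001 → c = 1100100, weight = 3.
  m = 101 → c = 1011010, weight = 4.
  m = 011 → c = 1111010, weight = 5.
  m = 111 → c = 1000100, weight = 2.
Tally weights:
  weight 0: 1 codewords.
  weight 1: 1 codewords.
  weight 2: 1 codewords.
  weight 3: 1 codewords.
  weight 4: 2 codewords.
  weight 5: 2 codewords.
Minimum distance d = smallest w > 0 with A_w > 0 = 1.
Sanity: Σ A_w = 8 = 2^3 = 8 ✓.
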